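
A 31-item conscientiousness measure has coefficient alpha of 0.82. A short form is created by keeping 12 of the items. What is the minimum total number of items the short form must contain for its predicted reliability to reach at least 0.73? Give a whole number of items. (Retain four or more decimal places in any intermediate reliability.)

Short-form reliability: n = 12/31 = 0.3871; r_12 = n·r/(1+(n−1)r) ≈ 0.6381
Length factor from the short form to reach 0.73: n' = 0.73(1 − 0.6381) / [0.6381(1 − 0.73)] ≈ 1.5334
Total items = 1.5334 × 12 = 18.40, rounded up to 19.

19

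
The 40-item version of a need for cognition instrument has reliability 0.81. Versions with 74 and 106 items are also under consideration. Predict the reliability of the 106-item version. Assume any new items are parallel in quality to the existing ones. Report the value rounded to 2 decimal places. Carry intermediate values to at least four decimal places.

The 74-item form is not needed; work directly from the 40-item form with n = 106/40 = 2.6500.
r_{106} = n·r / (1 + (n − 1)·r) = 2.1465 / 2.3365 ≈ 0.9187

0.92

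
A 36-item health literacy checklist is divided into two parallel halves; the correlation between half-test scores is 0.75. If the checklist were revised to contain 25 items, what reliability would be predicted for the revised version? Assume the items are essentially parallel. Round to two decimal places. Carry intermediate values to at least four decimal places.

Full-test reliability from the split-half r: r_full = 2(0.75)/(1 + 0.75) = 0.8571
Then adjust to 25 items: n = 25/36 = 0.6944
r_new = n·r_full / (1 + (n − 1)·r_full) = 0.5952 / 0.7381 ≈ 0.8064

0.81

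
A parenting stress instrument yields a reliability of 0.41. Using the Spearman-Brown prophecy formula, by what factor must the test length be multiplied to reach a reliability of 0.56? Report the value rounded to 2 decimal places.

1.83

Spearman-Brown solved for the length factor n:
n = r_target (1 − r_old) / [ r_old (1 − r_target) ]
n = [0.56 × 0.59] / [0.41 × 0.44]
  = 0.3304 / 0.1804 = 1.8315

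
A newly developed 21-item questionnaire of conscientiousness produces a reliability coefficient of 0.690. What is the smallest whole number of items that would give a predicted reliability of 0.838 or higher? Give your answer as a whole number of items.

49

Spearman-Brown solved for the length factor n:
n = r_target (1 − r_old) / [ r_old (1 − r_target) ]
n = [0.838 × 0.310] / [0.690 × 0.162]
n = 0.259780 / 0.111780 ≈ 2.3240
2.3240 × 21 = 48.80 → 49 items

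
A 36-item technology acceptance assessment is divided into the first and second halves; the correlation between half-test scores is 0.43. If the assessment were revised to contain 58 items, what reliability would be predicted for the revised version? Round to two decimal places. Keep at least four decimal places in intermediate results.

Full-test reliability from the split-half r: r_full = 2(0.43)/(1 + 0.43) = 0.6014
Length factor from 36 to 58 items: n = 58/36 = 1.6111
r_new = n·r_full / (1 + (n − 1)·r_full) = 0.9689 / 1.3675 ≈ 0.7085

0.71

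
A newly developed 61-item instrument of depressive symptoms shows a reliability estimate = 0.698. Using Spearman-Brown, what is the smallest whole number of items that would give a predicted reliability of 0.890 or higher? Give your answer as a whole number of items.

214

Spearman-Brown solved for the length factor n:
n = r*(1 − r) / [ r (1 − r*) ]
n = 0.890(1 − 0.698) / [0.698(1 − 0.890)]
  = 0.268780 / 0.076780 = 3.5007
So the test needs 3.5007 × 61 ≈ 213.54 items; rounding up, 214.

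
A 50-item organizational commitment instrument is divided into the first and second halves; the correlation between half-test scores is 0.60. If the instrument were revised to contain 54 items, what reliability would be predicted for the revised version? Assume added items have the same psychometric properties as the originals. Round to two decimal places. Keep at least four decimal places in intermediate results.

0.76

Spearman-Brown correction (n = 2): r_full = 2·0.60/(1 + 0.60) = 0.7500
Length factor from 50 to 54 items: n = 54/50 = 1.0800
r_new = n·r_full / (1 + (n − 1)·r_full) = 0.8100 / 1.0600 ≈ 0.7642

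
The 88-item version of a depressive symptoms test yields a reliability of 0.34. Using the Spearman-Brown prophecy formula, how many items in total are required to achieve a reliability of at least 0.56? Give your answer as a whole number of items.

Invert Spearman-Brown to solve for n:
n = r*(1 − r) / [ r (1 − r*) ]
n = 0.56(1 − 0.34) / [0.34(1 − 0.56)]
n = 0.3696 / 0.1496 ≈ 2.4706
Items needed = n × 88 = 2.4706 × 88 ≈ 217.41 → round up to 218

218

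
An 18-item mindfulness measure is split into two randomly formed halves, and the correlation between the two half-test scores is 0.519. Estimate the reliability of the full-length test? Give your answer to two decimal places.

0.68

Apply the Spearman-Brown correction with n = 2:
r_full = 2(0.519) / (1 + 0.519)
       = 1.0380 / 1.5190 = 0.6833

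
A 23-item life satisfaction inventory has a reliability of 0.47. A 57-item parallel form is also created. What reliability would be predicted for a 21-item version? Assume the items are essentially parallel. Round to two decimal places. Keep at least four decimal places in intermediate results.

Only the ratio of lengths matters: n = 21/23 = 0.9130
r_{21} = n·r / (1 + (n − 1)·r) = 0.4291 / 0.9591 ≈ 0.4474

0.45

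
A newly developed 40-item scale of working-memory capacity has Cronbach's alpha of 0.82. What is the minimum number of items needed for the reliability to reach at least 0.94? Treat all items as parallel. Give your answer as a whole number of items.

138

Spearman-Brown solved for the length factor n:
n = r_target (1 − r_old) / [ r_old (1 − r_target) ]
n = 0.94 × (1 − 0.82) / [ 0.82 × (1 − 0.94) ]
  = 0.1692 / 0.0492 = 3.4390
3.4390 × 40 = 137.56 → 138 items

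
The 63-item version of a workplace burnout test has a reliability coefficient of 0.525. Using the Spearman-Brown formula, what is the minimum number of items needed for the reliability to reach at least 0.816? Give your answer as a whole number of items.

Spearman-Brown solved for the length factor n:
n = r_target (1 − r_old) / [ r_old (1 − r_target) ]
n = 0.816(1 − 0.525) / [0.525(1 − 0.816)]
  = 0.387600 / 0.096600 = 4.0124
4.0124 × 63 = 252.78 → 253 items

253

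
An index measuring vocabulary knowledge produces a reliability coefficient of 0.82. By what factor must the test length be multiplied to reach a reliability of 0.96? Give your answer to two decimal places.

5.27

n = 0.96 × (1 − 0.82) / [ 0.82 × (1 − 0.96) ]
  = 0.1728 / 0.0328 = 5.2683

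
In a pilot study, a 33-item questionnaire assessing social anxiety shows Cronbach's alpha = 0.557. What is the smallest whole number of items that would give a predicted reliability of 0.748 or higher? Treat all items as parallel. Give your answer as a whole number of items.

78

n = 0.748(1 − 0.557) / [0.557(1 − 0.748)]
n = 0.331364 / 0.140364 ≈ 2.3607
2.3607 × 33 = 77.90 → 78 items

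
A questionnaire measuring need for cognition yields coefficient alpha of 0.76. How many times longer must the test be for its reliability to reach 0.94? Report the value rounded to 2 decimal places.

4.95

n = 0.94 × (1 − 0.76) / [ 0.76 × (1 − 0.94) ]
  = 0.2256 / 0.0456 = 4.9474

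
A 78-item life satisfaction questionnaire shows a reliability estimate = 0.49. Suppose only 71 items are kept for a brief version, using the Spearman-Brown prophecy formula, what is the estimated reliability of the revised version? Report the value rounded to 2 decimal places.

Length ratio n = 71/78 = 0.9103
r_new = 0.9103·0.49 / [1 + (0.9103 − 1)·0.49]
     = 0.4460 / 0.9560 = 0.4665

0.47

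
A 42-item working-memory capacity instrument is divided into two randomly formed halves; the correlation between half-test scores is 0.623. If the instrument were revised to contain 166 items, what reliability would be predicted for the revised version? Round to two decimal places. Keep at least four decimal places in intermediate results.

0.93

Spearman-Brown correction (n = 2): r_full = 2·0.623/(1 + 0.623) = 0.7677
Length factor from 42 to 166 items: n = 166/42 = 3.9524
r_new = n·r_full / (1 + (n − 1)·r_full) = 3.0343 / 3.2666 ≈ 0.9289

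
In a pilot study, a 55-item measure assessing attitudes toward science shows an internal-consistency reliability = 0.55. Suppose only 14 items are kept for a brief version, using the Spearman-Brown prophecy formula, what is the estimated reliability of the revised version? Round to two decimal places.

0.24

n = 14/55 = 0.2545
Spearman-Brown: r_new = n·r / (1 + (n − 1)·r)
r_new = 0.2545·0.55 / [1 + (0.2545 − 1)·0.55]
     = 0.1400 / 0.5900 = 0.2373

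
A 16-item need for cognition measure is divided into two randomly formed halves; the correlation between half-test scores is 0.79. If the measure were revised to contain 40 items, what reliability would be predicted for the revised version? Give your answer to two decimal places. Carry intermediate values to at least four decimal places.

0.95

Full-test reliability from the split-half r: r_full = 2(0.79)/(1 + 0.79) = 0.8827
Length factor from 16 to 40 items: n = 40/16 = 2.5000
r_new = n·r_full / (1 + (n − 1)·r_full) = 2.2067 / 2.3241 ≈ 0.9495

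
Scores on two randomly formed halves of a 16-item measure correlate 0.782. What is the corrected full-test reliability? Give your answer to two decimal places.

0.88

Each half is half the length of the full test, so the full test is n = 2 times a half.
r_full = 2(0.782) / (1 + 0.782)
       = 1.5640 / 1.7820 = 0.8777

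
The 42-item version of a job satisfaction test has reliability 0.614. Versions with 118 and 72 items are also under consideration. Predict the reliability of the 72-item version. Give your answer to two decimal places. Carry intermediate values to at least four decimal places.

Only the ratio of lengths matters: n = 72/42 = 1.7143
r_{72} = n·r / (1 + (n − 1)·r) = 1.0526 / 1.4386 ≈ 0.7317

0.73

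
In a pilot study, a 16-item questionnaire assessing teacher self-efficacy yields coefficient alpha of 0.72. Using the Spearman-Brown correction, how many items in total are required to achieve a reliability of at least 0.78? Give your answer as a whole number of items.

Invert Spearman-Brown to solve for n:
n = r*(1 − r) / [ r (1 − r*) ]
n = 0.78(1 − 0.72) / [0.72(1 − 0.78)]
  = 0.2184 / 0.1584 = 1.3788
Items needed = n × 16 = 1.3788 × 16 ≈ 22.06 → round up to 23

23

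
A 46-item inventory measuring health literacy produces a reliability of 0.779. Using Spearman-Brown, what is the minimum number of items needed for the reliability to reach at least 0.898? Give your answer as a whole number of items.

115

Spearman-Brown solved for the length factor n:
n = r*(1 − r) / [ r (1 − r*) ]
n = [0.898 × 0.221] / [0.779 × 0.102]
n = 0.198458 / 0.079458 ≈ 2.4976
Items needed = n × 46 = 2.4976 × 46 ≈ 114.89 → round up to 115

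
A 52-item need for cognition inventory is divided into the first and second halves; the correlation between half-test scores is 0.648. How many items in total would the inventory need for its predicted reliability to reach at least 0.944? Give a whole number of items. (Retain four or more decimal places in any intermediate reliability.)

239

r_full = 2(0.648)/(1 + 0.648) = 0.7864
n = r_tgt(1 − r_full) / [r_full(1 − r_tgt)] = 0.944 × 0.2136 / (0.7864 × 0.056) ≈ 4.5787
Required items = 4.5787 × 52 = 238.09, so 239 items.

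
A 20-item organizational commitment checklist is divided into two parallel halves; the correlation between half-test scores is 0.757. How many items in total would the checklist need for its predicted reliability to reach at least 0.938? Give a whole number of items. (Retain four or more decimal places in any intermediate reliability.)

Corrected full-test reliability: r_full = 2 × 0.757 / (1 + 0.757) ≈ 0.8617
Solve Spearman-Brown for n: n = 0.938(1 − 0.8617) / [0.8617(1 − 0.938)] = 2.4282
Required items = 2.4282 × 20 = 48.56, so 49 items.

49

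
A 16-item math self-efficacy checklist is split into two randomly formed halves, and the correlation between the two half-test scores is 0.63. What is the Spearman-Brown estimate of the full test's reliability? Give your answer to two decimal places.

0.77

The full test is twice the length of either half (n = 2).
r_full = 2r_hh / (1 + r_hh) = 2 × 0.63 / (1 + 0.63)
r_full = 1.2600 / 1.6300 ≈ 0.7730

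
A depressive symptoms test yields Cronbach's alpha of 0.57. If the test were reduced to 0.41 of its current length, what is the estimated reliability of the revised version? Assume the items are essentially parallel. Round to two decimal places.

Apply the Spearman-Brown prophecy formula, r' = nr / [1 + (n − 1)r]:
r_new = (0.41 × 0.57) / (1 + (0.41 − 1) × 0.57)
r_new = 0.2337 / 0.6637 ≈ 0.3521

0.35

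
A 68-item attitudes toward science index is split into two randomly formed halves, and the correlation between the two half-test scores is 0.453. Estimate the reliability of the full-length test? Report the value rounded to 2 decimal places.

0.62

Apply the Spearman-Brown correction with n = 2:
r_full = 2r_hh / (1 + r_hh) = 2 × 0.453 / (1 + 0.453)
r_full = 0.9060 / 1.4530 ≈ 0.6235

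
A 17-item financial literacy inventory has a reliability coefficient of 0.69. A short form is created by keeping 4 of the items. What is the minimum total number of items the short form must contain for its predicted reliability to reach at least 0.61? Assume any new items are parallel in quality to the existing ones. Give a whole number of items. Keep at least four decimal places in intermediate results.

12

First, r for the 4-item form: n = 4/17 = 0.2353, so r_4 = 0.2353·0.69/(1 + (0.2353 − 1)·0.69) = 0.3437
Length factor from the short form to reach 0.61: n' = 0.61(1 − 0.3437) / [0.3437(1 − 0.61)] ≈ 2.9867
Total items = 2.9867 × 4 = 11.95, rounded up to 12.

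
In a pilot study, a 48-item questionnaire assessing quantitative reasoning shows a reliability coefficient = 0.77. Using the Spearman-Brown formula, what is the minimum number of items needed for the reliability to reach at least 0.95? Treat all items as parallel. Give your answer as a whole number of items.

273

n = 0.95 × (1 − 0.77) / [ 0.77 × (1 − 0.95) ]
n = 0.2185 / 0.0385 ≈ 5.6753
5.6753 × 48 = 272.41 → 273 items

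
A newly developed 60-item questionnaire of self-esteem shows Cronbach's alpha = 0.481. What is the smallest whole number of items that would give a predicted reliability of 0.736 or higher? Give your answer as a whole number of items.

Spearman-Brown solved for the length factor n:
n = r*(1 − r) / [ r (1 − r*) ]
n = 0.736(1 − 0.481) / [0.481(1 − 0.736)]
n = 0.381984 / 0.126984 ≈ 3.0081
Items needed = n × 60 = 3.0081 × 60 ≈ 180.49 → round up to 181

181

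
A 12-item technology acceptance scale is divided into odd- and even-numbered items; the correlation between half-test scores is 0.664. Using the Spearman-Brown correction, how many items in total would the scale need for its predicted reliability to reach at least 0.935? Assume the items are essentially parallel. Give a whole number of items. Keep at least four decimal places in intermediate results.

Corrected full-test reliability: r_full = 2 × 0.664 / (1 + 0.664) ≈ 0.7981
n = r_tgt(1 − r_full) / [r_full(1 − r_tgt)] = 0.935 × 0.2019 / (0.7981 × 0.065) ≈ 3.6390
Items = 3.6390 × 12 ≈ 43.67 → 44

44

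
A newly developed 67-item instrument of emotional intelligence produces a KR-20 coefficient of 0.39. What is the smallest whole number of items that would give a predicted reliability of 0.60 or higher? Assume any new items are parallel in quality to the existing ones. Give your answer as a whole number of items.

n = [0.60 × 0.61] / [0.39 × 0.40]
  = 0.3660 / 0.1560 = 2.3462
2.3462 × 67 = 157.20 → 158 items

158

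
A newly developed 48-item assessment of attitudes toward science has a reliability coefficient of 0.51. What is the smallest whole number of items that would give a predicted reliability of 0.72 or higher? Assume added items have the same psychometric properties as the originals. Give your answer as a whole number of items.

n = [0.72 × 0.49] / [0.51 × 0.28]
n = 0.3528 / 0.1428 ≈ 2.4706
So the test needs 2.4706 × 48 ≈ 118.59 items; rounding up, 119.

119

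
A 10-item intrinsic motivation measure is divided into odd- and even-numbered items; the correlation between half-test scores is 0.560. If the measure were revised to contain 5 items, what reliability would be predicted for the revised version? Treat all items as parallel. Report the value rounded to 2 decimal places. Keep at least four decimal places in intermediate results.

First correct the split-half correlation to full-test reliability: r_full = 2 × 0.560 / (1 + 0.560) ≈ 0.7179
Then adjust to 5 items: n = 5/10 = 0.5000
r_new = n·r_full / (1 + (n − 1)·r_full) = 0.3589 / 0.6411 ≈ 0.5598

0.56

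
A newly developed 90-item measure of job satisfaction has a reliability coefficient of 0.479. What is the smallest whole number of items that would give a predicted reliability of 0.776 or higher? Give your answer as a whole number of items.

n = [0.776 × 0.521] / [0.479 × 0.224]
n = 0.404296 / 0.107296 ≈ 3.7680
So the test needs 3.7680 × 90 ≈ 339.12 items; rounding up, 340.

340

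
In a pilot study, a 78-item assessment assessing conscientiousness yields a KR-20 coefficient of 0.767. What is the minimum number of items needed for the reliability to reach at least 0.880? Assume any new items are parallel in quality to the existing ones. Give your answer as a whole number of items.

n = 0.880(1 − 0.767) / [0.767(1 − 0.880)]
n = 0.205040 / 0.092040 ≈ 2.2277
So the test needs 2.2277 × 78 ≈ 173.76 items; rounding up, 174.

174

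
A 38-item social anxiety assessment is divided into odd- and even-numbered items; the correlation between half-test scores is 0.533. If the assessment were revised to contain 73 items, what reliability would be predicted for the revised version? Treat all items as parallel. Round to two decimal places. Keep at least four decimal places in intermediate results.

First correct the split-half correlation to full-test reliability: r_full = 2 × 0.533 / (1 + 0.533) ≈ 0.6954
Length factor from 38 to 73 items: n = 73/38 = 1.9211
r_new = n·r_full / (1 + (n − 1)·r_full) = 1.3359 / 1.6405 ≈ 0.8143

0.81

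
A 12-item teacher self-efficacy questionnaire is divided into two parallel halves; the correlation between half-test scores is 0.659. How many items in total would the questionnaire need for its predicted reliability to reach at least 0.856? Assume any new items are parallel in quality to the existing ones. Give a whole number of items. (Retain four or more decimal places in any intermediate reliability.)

19

Corrected full-test reliability: r_full = 2 × 0.659 / (1 + 0.659) ≈ 0.7945
n = r_tgt(1 − r_full) / [r_full(1 − r_tgt)] = 0.856 × 0.2055 / (0.7945 × 0.144) ≈ 1.5375
Items = 1.5375 × 12 ≈ 18.45 → 19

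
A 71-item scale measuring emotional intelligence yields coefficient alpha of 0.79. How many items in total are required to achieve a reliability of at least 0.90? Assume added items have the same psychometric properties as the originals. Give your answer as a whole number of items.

n = 0.90(1 − 0.79) / [0.79(1 − 0.90)]
n = 0.1890 / 0.0790 ≈ 2.3924
So the test needs 2.3924 × 71 ≈ 169.86 items; rounding up, 170.

170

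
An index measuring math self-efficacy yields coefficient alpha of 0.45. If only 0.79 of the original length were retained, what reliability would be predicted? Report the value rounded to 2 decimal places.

r_new = (0.79 × 0.45) / (1 + (0.79 − 1) × 0.45)
r_new = 0.3555 / 0.9055 ≈ 0.3926

0.39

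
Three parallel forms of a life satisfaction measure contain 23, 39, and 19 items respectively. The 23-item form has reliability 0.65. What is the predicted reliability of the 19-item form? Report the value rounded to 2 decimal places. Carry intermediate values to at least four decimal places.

0.61

The 39-item form is not needed; work directly from the 23-item form with n = 19/23 = 0.8261.
r_{19} = n·r / (1 + (n − 1)·r) = 0.5370 / 0.8870 ≈ 0.6054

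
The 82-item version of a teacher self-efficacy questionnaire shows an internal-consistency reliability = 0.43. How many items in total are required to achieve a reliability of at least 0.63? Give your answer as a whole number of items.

186

Rearranging the Spearman-Brown formula for n,
n = r_target (1 − r_old) / [ r_old (1 − r_target) ]
n = [0.63 × 0.57] / [0.43 × 0.37]
n = 0.3591 / 0.1591 ≈ 2.2571
So the test needs 2.2571 × 82 ≈ 185.08 items; rounding up, 186.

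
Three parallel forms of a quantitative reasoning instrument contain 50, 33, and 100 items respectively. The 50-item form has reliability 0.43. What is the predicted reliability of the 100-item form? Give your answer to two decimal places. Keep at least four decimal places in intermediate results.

0.60

Only the ratio of lengths matters: n = 100/50 = 2.0000
r_{100} = n·r / (1 + (n − 1)·r) = 0.8600 / 1.4300 ≈ 0.6014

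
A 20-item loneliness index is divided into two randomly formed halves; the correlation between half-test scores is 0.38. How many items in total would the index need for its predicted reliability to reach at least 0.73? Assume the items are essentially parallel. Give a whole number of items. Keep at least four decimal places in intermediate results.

45

r_full = 2(0.38)/(1 + 0.38) = 0.5507
Solve Spearman-Brown for n: n = 0.73(1 − 0.5507) / [0.5507(1 − 0.73)] = 2.2059
Required items = 2.2059 × 20 = 44.12, so 45 items.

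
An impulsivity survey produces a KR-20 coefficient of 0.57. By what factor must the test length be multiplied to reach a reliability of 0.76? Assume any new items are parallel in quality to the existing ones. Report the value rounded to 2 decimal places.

2.39

Spearman-Brown solved for the length factor n:
n = r_target (1 − r_old) / [ r_old (1 − r_target) ]
n = [0.76 × 0.43] / [0.57 × 0.24]
  = 0.3268 / 0.1368 = 2.3889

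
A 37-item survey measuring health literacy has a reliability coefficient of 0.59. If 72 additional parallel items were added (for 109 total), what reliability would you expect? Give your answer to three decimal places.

The new length is 109/37 = 2.9459 times the old.
r_new = 2.9459·0.59 / [1 + (2.9459 − 1)·0.59]
     = 1.7381 / 2.1481 = 0.8091

0.809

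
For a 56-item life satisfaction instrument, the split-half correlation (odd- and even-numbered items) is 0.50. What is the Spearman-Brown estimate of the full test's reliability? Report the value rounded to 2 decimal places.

Each half is half the length of the full test, so the full test is n = 2 times a half.
r_full = 2(0.50) / (1 + 0.50)
       = 1.0000 / 1.5000 = 0.6667

0.67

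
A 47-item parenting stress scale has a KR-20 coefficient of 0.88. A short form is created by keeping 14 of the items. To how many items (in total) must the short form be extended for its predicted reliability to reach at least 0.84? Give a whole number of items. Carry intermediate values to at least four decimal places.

34

Short-form reliability: n = 14/47 = 0.2979; r_14 = n·r/(1+(n−1)r) ≈ 0.6860
Then solve for n' with r_old = 0.6860, r_target = 0.84: n' = 0.84(1 − 0.6860)/[0.6860(1 − 0.84)] = 2.4031
Items = 2.4031 × 14 ≈ 33.64 → 34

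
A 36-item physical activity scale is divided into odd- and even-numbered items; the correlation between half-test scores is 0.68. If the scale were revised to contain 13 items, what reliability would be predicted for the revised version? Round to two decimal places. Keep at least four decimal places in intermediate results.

0.61

Full-test reliability from the split-half r: r_full = 2(0.68)/(1 + 0.68) = 0.8095
Then adjust to 13 items: n = 13/36 = 0.3611
r_new = n·r_full / (1 + (n − 1)·r_full) = 0.2923 / 0.4828 ≈ 0.6054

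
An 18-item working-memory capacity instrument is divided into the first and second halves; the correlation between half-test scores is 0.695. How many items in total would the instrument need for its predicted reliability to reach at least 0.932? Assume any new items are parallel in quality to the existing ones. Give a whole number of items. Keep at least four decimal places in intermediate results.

r_full = 2(0.695)/(1 + 0.695) = 0.8201
n = r_tgt(1 − r_full) / [r_full(1 − r_tgt)] = 0.932 × 0.1799 / (0.8201 × 0.068) ≈ 3.0066
Required items = 3.0066 × 18 = 54.12, so 55 items.

55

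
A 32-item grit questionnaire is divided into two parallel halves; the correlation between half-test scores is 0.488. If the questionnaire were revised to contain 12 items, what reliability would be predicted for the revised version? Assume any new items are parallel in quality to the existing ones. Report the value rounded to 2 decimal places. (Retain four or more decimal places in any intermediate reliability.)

Full-test reliability from the split-half r: r_full = 2(0.488)/(1 + 0.488) = 0.6559
Then adjust to 12 items: n = 12/32 = 0.3750
r_new = n·r_full / (1 + (n − 1)·r_full) = 0.2460 / 0.5901 ≈ 0.4169

0.42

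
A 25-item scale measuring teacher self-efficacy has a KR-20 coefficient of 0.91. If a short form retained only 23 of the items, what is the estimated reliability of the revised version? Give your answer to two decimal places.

Length ratio n = 23/25 = 0.92
r_new = (0.92 × 0.91) / (1 + (0.92 − 1) × 0.91)
     = 0.8372 / 0.9272 = 0.9029

0.90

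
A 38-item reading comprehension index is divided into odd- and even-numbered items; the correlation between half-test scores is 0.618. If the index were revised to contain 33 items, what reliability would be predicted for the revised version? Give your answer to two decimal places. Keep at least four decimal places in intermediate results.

First correct the split-half correlation to full-test reliability: r_full = 2 × 0.618 / (1 + 0.618) ≈ 0.7639
Then adjust to 33 items: n = 33/38 = 0.8684
r_new = n·r_full / (1 + (n − 1)·r_full) = 0.6634 / 0.8995 ≈ 0.7375

0.74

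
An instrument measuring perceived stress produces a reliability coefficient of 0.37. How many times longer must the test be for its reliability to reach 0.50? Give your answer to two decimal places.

1.70

Invert Spearman-Brown to solve for n:
n = r_target (1 − r_old) / [ r_old (1 − r_target) ]
n = 0.50(1 − 0.37) / [0.37(1 − 0.50)]
n = 0.3150 / 0.1850 ≈ 1.7027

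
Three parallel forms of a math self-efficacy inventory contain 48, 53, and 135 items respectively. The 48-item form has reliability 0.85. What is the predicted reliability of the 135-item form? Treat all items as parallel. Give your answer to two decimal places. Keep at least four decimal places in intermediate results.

0.94

The 53-item form is not needed; work directly from the 48-item form with n = 135/48 = 2.8125.
r_{135} = n·r / (1 + (n − 1)·r) = 2.3906 / 2.5406 ≈ 0.9410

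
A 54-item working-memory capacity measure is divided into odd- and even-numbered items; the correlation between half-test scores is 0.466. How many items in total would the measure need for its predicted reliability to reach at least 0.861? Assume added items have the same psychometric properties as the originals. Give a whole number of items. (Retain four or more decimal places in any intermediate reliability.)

192

Corrected full-test reliability: r_full = 2 × 0.466 / (1 + 0.466) ≈ 0.6357
Solve Spearman-Brown for n: n = 0.861(1 − 0.6357) / [0.6357(1 − 0.861)] = 3.5497
Items = 3.5497 × 54 ≈ 191.68 → 192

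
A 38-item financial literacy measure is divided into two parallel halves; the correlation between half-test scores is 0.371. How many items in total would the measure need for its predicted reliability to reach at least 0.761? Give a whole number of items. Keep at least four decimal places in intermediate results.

103

Corrected full-test reliability: r_full = 2 × 0.371 / (1 + 0.371) ≈ 0.5412
Solve Spearman-Brown for n: n = 0.761(1 − 0.5412) / [0.5412(1 − 0.761)] = 2.6993
Required items = 2.6993 × 38 = 102.57, so 103 items.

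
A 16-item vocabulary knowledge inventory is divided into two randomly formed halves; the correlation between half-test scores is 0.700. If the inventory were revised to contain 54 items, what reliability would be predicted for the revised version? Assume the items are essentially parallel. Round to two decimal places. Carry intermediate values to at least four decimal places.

Full-test reliability from the split-half r: r_full = 2(0.700)/(1 + 0.700) = 0.8235
Length factor from 16 to 54 items: n = 54/16 = 3.3750
r_new = n·r_full / (1 + (n − 1)·r_full) = 2.7793 / 2.9558 ≈ 0.9403

0.94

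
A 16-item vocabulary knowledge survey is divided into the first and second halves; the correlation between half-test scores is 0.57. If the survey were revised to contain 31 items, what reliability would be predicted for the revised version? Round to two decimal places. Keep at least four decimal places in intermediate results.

0.84

First correct the split-half correlation to full-test reliability: r_full = 2 × 0.57 / (1 + 0.57) ≈ 0.7261
Then adjust to 31 items: n = 31/16 = 1.9375
r_new = n·r_full / (1 + (n − 1)·r_full) = 1.4068 / 1.6807 ≈ 0.8370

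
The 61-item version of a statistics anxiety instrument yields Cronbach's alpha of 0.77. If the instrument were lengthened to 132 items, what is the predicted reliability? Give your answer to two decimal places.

0.88

n = 132/61 = 2.1639
By Spearman-Brown, r_new = n r / (1 + (n − 1) r).
r_new = 2.1639·0.77 / [1 + (2.1639 − 1)·0.77]
r_new = 1.6662 / 1.8962 ≈ 0.8787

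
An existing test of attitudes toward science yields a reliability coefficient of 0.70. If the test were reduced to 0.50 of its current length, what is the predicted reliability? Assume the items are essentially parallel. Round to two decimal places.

Apply the Spearman-Brown prophecy formula, r' = nr / [1 + (n − 1)r]:
r_new = (0.5 × 0.70) / (1 + (0.5 − 1) × 0.70)
r_new = 0.3500 / 0.6500 ≈ 0.5385

0.54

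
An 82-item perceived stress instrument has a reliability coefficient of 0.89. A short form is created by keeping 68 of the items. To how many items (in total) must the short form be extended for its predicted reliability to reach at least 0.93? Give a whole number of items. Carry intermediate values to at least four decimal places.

135

Short-form reliability: n = 68/82 = 0.8293; r_68 = n·r/(1+(n−1)r) ≈ 0.8703
Length factor from the short form to reach 0.93: n' = 0.93(1 − 0.8703) / [0.8703(1 − 0.93)] ≈ 1.9800
Items = 1.9800 × 68 ≈ 134.64 → 135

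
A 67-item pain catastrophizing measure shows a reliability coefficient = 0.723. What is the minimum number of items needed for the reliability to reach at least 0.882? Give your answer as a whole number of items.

n = [0.882 × 0.277] / [0.723 × 0.118]
  = 0.244314 / 0.085314 = 2.8637
2.8637 × 67 = 191.87 → 192 items

192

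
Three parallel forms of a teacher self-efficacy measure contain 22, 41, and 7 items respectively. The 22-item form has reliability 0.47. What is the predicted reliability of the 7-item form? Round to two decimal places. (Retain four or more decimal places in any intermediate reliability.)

0.22

Only the ratio of lengths matters: n = 7/22 = 0.3182
r_{7} = n·r / (1 + (n − 1)·r) = 0.1496 / 0.6796 ≈ 0.2201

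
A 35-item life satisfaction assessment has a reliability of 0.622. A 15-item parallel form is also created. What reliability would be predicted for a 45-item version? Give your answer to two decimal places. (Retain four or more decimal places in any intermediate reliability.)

The 15-item form is not needed; work directly from the 35-item form with n = 45/35 = 1.2857.
r_{45} = n·r / (1 + (n − 1)·r) = 0.7997 / 1.1777 ≈ 0.6790

0.68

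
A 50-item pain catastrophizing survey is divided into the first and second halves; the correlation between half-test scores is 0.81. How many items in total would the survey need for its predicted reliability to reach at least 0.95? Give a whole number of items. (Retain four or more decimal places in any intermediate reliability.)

112

r_full = 2(0.81)/(1 + 0.81) = 0.8950
Solve Spearman-Brown for n: n = 0.95(1 − 0.8950) / [0.8950(1 − 0.95)] = 2.2291
Required items = 2.2291 × 50 = 111.45, so 112 items.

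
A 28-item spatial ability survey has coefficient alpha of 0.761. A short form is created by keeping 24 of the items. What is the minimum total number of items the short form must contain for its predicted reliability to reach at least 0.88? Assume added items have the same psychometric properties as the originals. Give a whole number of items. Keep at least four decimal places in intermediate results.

65

Short-form reliability: n = 24/28 = 0.8571; r_24 = n·r/(1+(n−1)r) ≈ 0.7318
Then solve for n' with r_old = 0.7318, r_target = 0.88: n' = 0.88(1 − 0.7318)/[0.7318(1 − 0.88)] = 2.6876
Total items = 2.6876 × 24 = 64.50, rounded up to 65.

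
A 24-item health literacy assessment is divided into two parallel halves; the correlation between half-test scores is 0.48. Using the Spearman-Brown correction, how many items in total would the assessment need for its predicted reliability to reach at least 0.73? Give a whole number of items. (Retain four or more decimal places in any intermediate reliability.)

Corrected full-test reliability: r_full = 2 × 0.48 / (1 + 0.48) ≈ 0.6486
n = r_tgt(1 − r_full) / [r_full(1 − r_tgt)] = 0.73 × 0.3514 / (0.6486 × 0.27) ≈ 1.4648
Required items = 1.4648 × 24 = 35.16, so 36 items.

36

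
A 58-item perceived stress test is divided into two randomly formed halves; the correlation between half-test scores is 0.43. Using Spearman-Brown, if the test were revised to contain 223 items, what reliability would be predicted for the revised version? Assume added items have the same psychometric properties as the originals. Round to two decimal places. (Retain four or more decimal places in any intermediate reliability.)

First correct the split-half correlation to full-test reliability: r_full = 2 × 0.43 / (1 + 0.43) ≈ 0.6014
Length factor from 58 to 223 items: n = 223/58 = 3.8448
r_new = n·r_full / (1 + (n − 1)·r_full) = 2.3123 / 2.7109 ≈ 0.8530

0.85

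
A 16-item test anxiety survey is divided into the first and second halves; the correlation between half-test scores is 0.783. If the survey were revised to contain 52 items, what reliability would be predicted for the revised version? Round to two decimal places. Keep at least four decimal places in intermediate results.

Full-test reliability from the split-half r: r_full = 2(0.783)/(1 + 0.783) = 0.8783
Then adjust to 52 items: n = 52/16 = 3.2500
r_new = n·r_full / (1 + (n − 1)·r_full) = 2.8545 / 2.9762 ≈ 0.9591

0.96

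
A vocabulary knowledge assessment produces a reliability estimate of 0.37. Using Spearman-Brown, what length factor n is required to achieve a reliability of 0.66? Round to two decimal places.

n = 0.66(1 − 0.37) / [0.37(1 − 0.66)]
  = 0.4158 / 0.1258 = 3.3052

3.31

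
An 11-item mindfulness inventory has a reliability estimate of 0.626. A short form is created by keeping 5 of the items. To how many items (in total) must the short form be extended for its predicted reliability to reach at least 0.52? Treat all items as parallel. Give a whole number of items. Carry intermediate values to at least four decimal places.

Short-form reliability: n = 5/11 = 0.4545; r_5 = n·r/(1+(n−1)r) ≈ 0.4321
Length factor from the short form to reach 0.52: n' = 0.52(1 − 0.4321) / [0.4321(1 − 0.52)] ≈ 1.4238
Total items = 1.4238 × 5 = 7.12, rounded up to 8.

8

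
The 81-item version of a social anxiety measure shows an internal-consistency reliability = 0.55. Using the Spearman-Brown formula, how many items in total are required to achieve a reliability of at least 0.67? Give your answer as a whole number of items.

Invert Spearman-Brown to solve for n:
n = r*(1 − r) / [ r (1 − r*) ]
n = [0.67 × 0.45] / [0.55 × 0.33]
n = 0.3015 / 0.1815 ≈ 1.6612
Items needed = n × 81 = 1.6612 × 81 ≈ 134.56 → round up to 135

135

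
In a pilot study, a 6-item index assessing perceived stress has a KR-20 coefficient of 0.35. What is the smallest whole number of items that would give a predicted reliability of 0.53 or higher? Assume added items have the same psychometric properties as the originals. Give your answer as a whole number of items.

13

Rearranging the Spearman-Brown formula for n,
n = r_target (1 − r_old) / [ r_old (1 − r_target) ]
n = 0.53 × (1 − 0.35) / [ 0.35 × (1 − 0.53) ]
n = 0.3445 / 0.1645 ≈ 2.0942
2.0942 × 6 = 12.57 → 13 items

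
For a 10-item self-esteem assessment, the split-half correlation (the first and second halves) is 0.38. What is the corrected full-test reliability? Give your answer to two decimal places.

0.55

Apply the Spearman-Brown correction with n = 2:
r_full = 2r_hh / (1 + r_hh) = 2 × 0.38 / (1 + 0.38)
       = 0.7600 / 1.3800 = 0.5507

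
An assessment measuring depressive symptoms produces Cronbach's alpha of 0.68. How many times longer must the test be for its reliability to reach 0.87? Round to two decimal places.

3.15

n = 0.87 × (1 − 0.68) / [ 0.68 × (1 − 0.87) ]
n = 0.2784 / 0.0884 ≈ 3.1493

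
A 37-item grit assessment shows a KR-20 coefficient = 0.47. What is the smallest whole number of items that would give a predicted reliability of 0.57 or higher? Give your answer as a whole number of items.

Rearranging the Spearman-Brown formula for n,
n = r_target (1 − r_old) / [ r_old (1 − r_target) ]
n = 0.57(1 − 0.47) / [0.47(1 − 0.57)]
n = 0.3021 / 0.2021 ≈ 1.4948
So the test needs 1.4948 × 37 ≈ 55.31 items; rounding up, 56.

56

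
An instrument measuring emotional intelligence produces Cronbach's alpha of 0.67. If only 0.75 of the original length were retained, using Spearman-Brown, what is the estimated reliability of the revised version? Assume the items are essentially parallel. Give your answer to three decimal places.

0.604

Apply the Spearman-Brown prophecy formula, r' = nr / [1 + (n − 1)r]:
r_new = (0.75 × 0.67) / (1 + (0.75 − 1) × 0.67)
r_new = 0.5025 / 0.8325 ≈ 0.6036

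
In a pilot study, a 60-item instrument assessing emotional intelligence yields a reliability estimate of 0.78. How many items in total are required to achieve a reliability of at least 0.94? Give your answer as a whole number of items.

266

Rearranging the Spearman-Brown formula for n,
n = r_target (1 − r_old) / [ r_old (1 − r_target) ]
n = 0.94 × (1 − 0.78) / [ 0.78 × (1 − 0.94) ]
  = 0.2068 / 0.0468 = 4.4188
4.4188 × 60 = 265.13 → 266 items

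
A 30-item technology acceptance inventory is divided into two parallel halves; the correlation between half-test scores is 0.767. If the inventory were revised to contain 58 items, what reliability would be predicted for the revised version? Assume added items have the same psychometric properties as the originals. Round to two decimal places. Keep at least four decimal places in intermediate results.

0.93

Spearman-Brown correction (n = 2): r_full = 2·0.767/(1 + 0.767) = 0.8681
Then adjust to 58 items: n = 58/30 = 1.9333
r_new = n·r_full / (1 + (n − 1)·r_full) = 1.6783 / 1.8102 ≈ 0.9271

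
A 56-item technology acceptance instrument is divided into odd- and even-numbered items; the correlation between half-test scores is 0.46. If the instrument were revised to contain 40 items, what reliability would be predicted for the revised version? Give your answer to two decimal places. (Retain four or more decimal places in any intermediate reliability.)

0.55

Full-test reliability from the split-half r: r_full = 2(0.46)/(1 + 0.46) = 0.6301
Length factor from 56 to 40 items: n = 40/56 = 0.7143
r_new = n·r_full / (1 + (n − 1)·r_full) = 0.4501 / 0.8200 ≈ 0.5489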